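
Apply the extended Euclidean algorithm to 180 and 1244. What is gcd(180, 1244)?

Repeated division:
1244 = 6*180 + 164
180 = 1*164 + 16
164 = 10*16 + 4
16 = 4*4 + 0
gcd(180, 1244) = 4.
Express as a combination:
4 = 164 − 10·16
4 = −10·180 + 11·164
4 = 11·1244 − 76·180
So 4 = (11)·1244 + (-76)·180.

4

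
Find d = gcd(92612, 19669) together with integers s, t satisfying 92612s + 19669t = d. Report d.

Euclidean algorithm:
92612 = 4·19669 + 13936
19669 = 1·13936 + 5733
13936 = 2·5733 + 2470
5733 = 2·2470 + 793
2470 = 3·793 + 91
793 = 8·91 + 65
91 = 1·65 + 26
65 = 2·26 + 13
26 = 2·13 + 0
gcd(92612, 19669) = 13.
Working backward:
13 = 65 − 2·26
13 = −2·91 + 3·65
13 = 3·793 − 26·91
13 = −26·2470 + 81·793
13 = 81·5733 − 188·2470
13 = −188·13936 + 457·5733
13 = 457·19669 − 645·13936
13 = −645·92612 + 3037·19669
So 13 = (-645)·92612 + (3037)·19669.

13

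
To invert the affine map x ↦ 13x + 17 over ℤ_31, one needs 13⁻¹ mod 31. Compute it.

Run Euclid on (31, 13):
31 = 2*13 + 5
13 = 2*5 + 3
5 = 1*3 + 2
3 = 1*2 + 1
2 = 2*1 + 0
Since gcd(13, 31) = 1, back-substitute to write 1 as a combination:
1 = 3 − 2
1 = −5 + 2·3
1 = 2·13 − 5·5
1 = −5·31 + 12·13
So 13·12 ≡ 1 (mod 31).

12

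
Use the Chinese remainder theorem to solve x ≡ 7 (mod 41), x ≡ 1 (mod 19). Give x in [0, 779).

Write x = 7 + 41·k. Then 41·k ≡ 1 − 7 ≡ 13 (mod 19).
Need 41⁻¹ mod 19. Extended Euclid on (19, 3):
19 = 6·3 + 1
3 = 3·1 + 0
Back-substitute:
1 = 19 − 6·3
41⁻¹ ≡ 13 (mod 19), so k ≡ 13·13 ≡ 17 (mod 19).
x = 7 + 41·17 = 704.

704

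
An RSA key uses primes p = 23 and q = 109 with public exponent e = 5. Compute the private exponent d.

1901

φ(n) = (p−1)(q−1) = 22·108 = 2376.
Need d with 5·d ≡ 1 (mod 2376). Apply the extended Euclidean algorithm:
2376 = 475*5 + 1
5 = 5*1 + 0
Back-substitute:
1 = 2376 − 475·5
So 5·(-475) ≡ 1 (mod 2376), hence d ≡ -475 ≡ 1901 (mod 2376).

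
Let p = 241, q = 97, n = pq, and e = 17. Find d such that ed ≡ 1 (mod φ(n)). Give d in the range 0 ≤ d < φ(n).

13553

φ(n) = (p−1)(q−1) = 240·96 = 23040.
Need d with 17·d ≡ 1 (mod 23040). Apply the extended Euclidean algorithm:
23040 = 1355·17 + 5
17 = 3·5 + 2
5 = 2·2 + 1
2 = 2·1 + 0
Back-substitute:
1 = 5 − 2·2
1 = −2·17 + 7·5
1 = 7·23040 − 9487·17
So 17·(-9487) ≡ 1 (mod 23040), hence d ≡ -9487 ≡ 13553 (mod 23040).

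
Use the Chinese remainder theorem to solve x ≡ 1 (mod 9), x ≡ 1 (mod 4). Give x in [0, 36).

Write x = 1 + 9·k. Then 9·k ≡ 1 − 1 ≡ 0 (mod 4).
Need 9⁻¹ mod 4. Extended Euclid on (4, 1):
4 = 4×1 + 0
9⁻¹ ≡ 1 (mod 4), so k ≡ 1·0 ≡ 0 (mod 4).
x = 1 + 9·0 = 1.

1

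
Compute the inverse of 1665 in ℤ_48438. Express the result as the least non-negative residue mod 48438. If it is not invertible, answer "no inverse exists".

no inverse exists

Euclidean algorithm on 48438, 1665:
48438 = 29×1665 + 153
1665 = 10×153 + 135
153 = 1×135 + 18
135 = 7×18 + 9
18 = 2×9 + 0
Since gcd = 9 > 1, 1665 is not a unit mod 48438.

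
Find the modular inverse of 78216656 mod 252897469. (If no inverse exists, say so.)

gcd(252897469, 78216656) by repeated division:
252897469 = 3×78216656 + 18247501
78216656 = 4×18247501 + 5226652
18247501 = 3×5226652 + 2567545
5226652 = 2×2567545 + 91562
2567545 = 28×91562 + 3809
91562 = 24×3809 + 146
3809 = 26×146 + 13
146 = 11×13 + 3
13 = 4×3 + 1
3 = 3×1 + 0
The gcd is 1. Working backward:
1 = 13 − 4·3
1 = −4·146 + 45·13
1 = 45·3809 − 1174·146
1 = −1174·91562 + 28221·3809
1 = 28221·2567545 − 791362·91562
1 = −791362·5226652 + 1610945·2567545
1 = 1610945·18247501 − 5624197·5226652
1 = −5624197·78216656 + 24107733·18247501
1 = 24107733·252897469 − 77947396·78216656
So 78216656·(-77947396) ≡ 1 (mod 252897469), and -77947396 ≡ 174950073 (mod 252897469).

174950073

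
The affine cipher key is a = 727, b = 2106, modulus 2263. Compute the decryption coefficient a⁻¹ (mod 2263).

Apply the Euclidean algorithm to 2263 and 727:
2263 = 3·727 + 82
727 = 8·82 + 71
82 = 1·71 + 11
71 = 6·11 + 5
11 = 2·5 + 1
5 = 5·1 + 0
gcd = 1, so the inverse exists. Back-substitute:
1 = 11 − 2·5
1 = −2·71 + 13·11
1 = 13·82 − 15·71
1 = −15·727 + 133·82
1 = 133·2263 − 414·727
Thus 727·(-414) ≡ 1 (mod 2263); reducing, -414 mod 2263 = 1849.

1849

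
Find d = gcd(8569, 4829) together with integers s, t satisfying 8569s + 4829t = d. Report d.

Apply Euclid's algorithm to 8569 and 4829:
8569 = 1*4829 + 3740
4829 = 1*3740 + 1089
3740 = 3*1089 + 473
1089 = 2*473 + 143
473 = 3*143 + 44
143 = 3*44 + 11
44 = 4*11 + 0
gcd(8569, 4829) = 11.
Working backward:
11 = 143 − 3·44
11 = −3·473 + 10·143
11 = 10·1089 − 23·473
11 = −23·3740 + 79·1089
11 = 79·4829 − 102·3740
11 = −102·8569 + 181·4829
So 11 = (-102)·8569 + (181)·4829.

11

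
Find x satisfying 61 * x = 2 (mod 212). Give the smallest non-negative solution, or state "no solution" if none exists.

First find gcd(61, 212):
212 = 3·61 + 29
61 = 2·29 + 3
29 = 9·3 + 2
3 = 1·2 + 1
2 = 2·1 + 0
gcd = 1, so a unique solution mod 212 exists.
Back-substitute for the Bézout coefficients:
1 = 3 − 2
1 = −29 + 10·3
1 = 10·61 − 21·29
1 = −21·212 + 73·61
So 61·(73) ≡ 1 (mod 212), giving 61⁻¹ ≡ 73.
x ≡ 61⁻¹·2 ≡ 73·2 ≡ 146 (mod 212).

146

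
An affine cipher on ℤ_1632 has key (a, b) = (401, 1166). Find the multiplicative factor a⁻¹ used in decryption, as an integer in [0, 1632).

1457

gcd(1632, 401) by repeated division:
1632 = 4·401 + 28
401 = 14·28 + 9
28 = 3·9 + 1
9 = 9·1 + 0
The gcd is 1. Working backward:
1 = 28 − 3·9
1 = −3·401 + 43·28
1 = 43·1632 − 175·401
Thus 401·(-175) ≡ 1 (mod 1632); reducing, -175 mod 1632 = 1457.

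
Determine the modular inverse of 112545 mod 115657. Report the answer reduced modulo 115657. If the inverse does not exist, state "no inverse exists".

Apply the Euclidean algorithm to 115657 and 112545:
115657 = 1·112545 + 3112
112545 = 36·3112 + 513
3112 = 6·513 + 34
513 = 15·34 + 3
34 = 11·3 + 1
3 = 3·1 + 0
The gcd is 1. Working backward:
1 = 34 − 11·3
1 = −11·513 + 166·34
1 = 166·3112 − 1007·513
1 = −1007·112545 + 36418·3112
1 = 36418·115657 − 37425·112545
So 112545·(-37425) ≡ 1 (mod 115657), and -37425 ≡ 78232 (mod 115657).

78232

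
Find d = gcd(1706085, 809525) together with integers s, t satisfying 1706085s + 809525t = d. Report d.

5

Apply Euclid's algorithm to 1706085 and 809525:
1706085 = 2×809525 + 87035
809525 = 9×87035 + 26210
87035 = 3×26210 + 8405
26210 = 3×8405 + 995
8405 = 8×995 + 445
995 = 2×445 + 105
445 = 4×105 + 25
105 = 4×25 + 5
25 = 5×5 + 0
gcd(1706085, 809525) = 5.
Express as a combination:
5 = 105 − 4·25
5 = −4·445 + 17·105
5 = 17·995 − 38·445
5 = −38·8405 + 321·995
5 = 321·26210 − 1001·8405
5 = −1001·87035 + 3324·26210
5 = 3324·809525 − 30917·87035
5 = −30917·1706085 + 65158·809525
So 5 = (-30917)·1706085 + (65158)·809525.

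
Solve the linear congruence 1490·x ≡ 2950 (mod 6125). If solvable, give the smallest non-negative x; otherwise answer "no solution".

1005

First find gcd(1490, 6125):
6125 = 4·1490 + 165
1490 = 9·165 + 5
165 = 33·5 + 0
gcd = 5 and 5 | 2950, so solutions exist. Divide through by 5: 298x ≡ 590 (mod 1225).
Now find 298⁻¹ mod 1225:
1225 = 4*298 + 33
298 = 9*33 + 1
33 = 33*1 + 0
Back-substitute:
1 = 298 − 9·33
1 = −9·1225 + 37·298
So 298⁻¹ ≡ 37 (mod 1225).
Then x ≡ 37·590 ≡ 1005 (mod 1225); the smallest non-negative solution is x = 1005.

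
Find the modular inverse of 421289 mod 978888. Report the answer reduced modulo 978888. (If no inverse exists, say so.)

46097

Run Euclid on (978888, 421289):
978888 = 2*421289 + 136310
421289 = 3*136310 + 12359
136310 = 11*12359 + 361
12359 = 34*361 + 85
361 = 4*85 + 21
85 = 4*21 + 1
21 = 21*1 + 0
Since gcd(421289, 978888) = 1, back-substitute to write 1 as a combination:
1 = 85 − 4·21
1 = −4·361 + 17·85
1 = 17·12359 − 582·361
1 = −582·136310 + 6419·12359
1 = 6419·421289 − 19839·136310
1 = −19839·978888 + 46097·421289
So 421289·46097 ≡ 1 (mod 978888).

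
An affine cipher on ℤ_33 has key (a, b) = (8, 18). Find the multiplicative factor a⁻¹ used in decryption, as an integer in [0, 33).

29

Apply the Euclidean algorithm to 33 and 8:
33 = 4·8 + 1
8 = 8·1 + 0
The gcd is 1. Working backward:
1 = 33 − 4·8
Hence 8⁻¹ ≡ -4 ≡ 29 (mod 33).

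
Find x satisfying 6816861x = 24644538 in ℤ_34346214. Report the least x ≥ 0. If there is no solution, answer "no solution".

First find gcd(6816861, 34346214):
34346214 = 5*6816861 + 261909
6816861 = 26*261909 + 7227
261909 = 36*7227 + 1737
7227 = 4*1737 + 279
1737 = 6*279 + 63
279 = 4*63 + 27
63 = 2*27 + 9
27 = 3*9 + 0
gcd = 9 and 9 | 24644538, so solutions exist. Divide through by 9: 757429x ≡ 2738282 (mod 3816246).
Now find 757429⁻¹ mod 3816246:
3816246 = 5×757429 + 29101
757429 = 26×29101 + 803
29101 = 36×803 + 193
803 = 4×193 + 31
193 = 6×31 + 7
31 = 4×7 + 3
7 = 2×3 + 1
3 = 3×1 + 0
Back-substitute:
1 = 7 − 2·3
1 = −2·31 + 9·7
1 = 9·193 − 56·31
1 = −56·803 + 233·193
1 = 233·29101 − 8444·803
1 = −8444·757429 + 219777·29101
1 = 219777·3816246 − 1107329·757429
So 757429·(-1107329) ≡ 1 (mod 3816246), i.e. 757429⁻¹ ≡ 2708917.
Then x ≡ 2708917·2738282 ≡ 109292 (mod 3816246); the smallest non-negative solution is x = 109292.

109292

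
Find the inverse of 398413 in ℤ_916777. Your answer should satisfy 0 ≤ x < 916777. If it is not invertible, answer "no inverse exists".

Apply the Euclidean algorithm to 916777 and 398413:
916777 = 2*398413 + 119951
398413 = 3*119951 + 38560
119951 = 3*38560 + 4271
38560 = 9*4271 + 121
4271 = 35*121 + 36
121 = 3*36 + 13
36 = 2*13 + 10
13 = 1*10 + 3
10 = 3*3 + 1
3 = 3*1 + 0
Since gcd(398413, 916777) = 1, back-substitute to write 1 as a combination:
1 = 10 − 3·3
1 = −3·13 + 4·10
1 = 4·36 − 11·13
1 = −11·121 + 37·36
1 = 37·4271 − 1306·121
1 = −1306·38560 + 11791·4271
1 = 11791·119951 − 36679·38560
1 = −36679·398413 + 121828·119951
1 = 121828·916777 − 280335·398413
Hence 398413⁻¹ ≡ -280335 ≡ 636442 (mod 916777).

636442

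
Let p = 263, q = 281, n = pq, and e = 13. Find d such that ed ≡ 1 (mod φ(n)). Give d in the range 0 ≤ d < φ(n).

67717

φ(n) = (p−1)(q−1) = 262·280 = 73360.
Need d with 13·d ≡ 1 (mod 73360). Apply the extended Euclidean algorithm:
73360 = 5643·13 + 1
13 = 13·1 + 0
Back-substitute:
1 = 73360 − 5643·13
So 13·(-5643) ≡ 1 (mod 73360), hence d ≡ -5643 ≡ 67717 (mod 73360).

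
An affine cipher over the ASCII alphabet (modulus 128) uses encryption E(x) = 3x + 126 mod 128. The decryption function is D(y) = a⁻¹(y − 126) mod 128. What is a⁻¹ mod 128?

43

Extended Euclidean algorithm:
128 = 42*3 + 2
3 = 1*2 + 1
2 = 2*1 + 0
The gcd is 1. Working backward:
1 = 3 − 2
1 = −128 + 43·3
So 3·43 ≡ 1 (mod 128).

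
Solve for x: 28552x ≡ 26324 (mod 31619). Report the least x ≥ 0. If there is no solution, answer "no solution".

15837

First find gcd(28552, 31619):
31619 = 1·28552 + 3067
28552 = 9·3067 + 949
3067 = 3·949 + 220
949 = 4·220 + 69
220 = 3·69 + 13
69 = 5·13 + 4
13 = 3·4 + 1
4 = 4·1 + 0
gcd = 1, so a unique solution mod 31619 exists.
Back-substitute for the Bézout coefficients:
1 = 13 − 3·4
1 = −3·69 + 16·13
1 = 16·220 − 51·69
1 = −51·949 + 220·220
1 = 220·3067 − 711·949
1 = −711·28552 + 6619·3067
1 = 6619·31619 − 7330·28552
So 28552·(-7330) ≡ 1 (mod 31619), giving 28552⁻¹ ≡ 24289.
x ≡ 28552⁻¹·26324 ≡ 24289·26324 ≡ 15837 (mod 31619).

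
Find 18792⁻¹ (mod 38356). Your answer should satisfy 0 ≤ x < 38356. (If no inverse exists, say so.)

Euclidean algorithm on 38356, 18792:
38356 = 2*18792 + 772
18792 = 24*772 + 264
772 = 2*264 + 244
264 = 1*244 + 20
244 = 12*20 + 4
20 = 5*4 + 0
gcd(18792, 38356) = 4 ≠ 1, so 18792 has no multiplicative inverse modulo 38356.

no inverse exists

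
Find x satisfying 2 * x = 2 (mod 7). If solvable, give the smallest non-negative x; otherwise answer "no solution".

First find gcd(2, 7):
7 = 3×2 + 1
2 = 2×1 + 0
gcd = 1, so a unique solution mod 7 exists.
Back-substitute for the Bézout coefficients:
1 = 7 − 3·2
So 2·(-3) ≡ 1 (mod 7), giving 2⁻¹ ≡ 4.
x ≡ 2⁻¹·2 ≡ 4·2 ≡ 1 (mod 7).

1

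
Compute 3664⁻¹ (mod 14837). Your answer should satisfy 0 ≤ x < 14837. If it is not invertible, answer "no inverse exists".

11804

Run Euclid on (14837, 3664):
14837 = 4×3664 + 181
3664 = 20×181 + 44
181 = 4×44 + 5
44 = 8×5 + 4
5 = 1×4 + 1
4 = 4×1 + 0
Since gcd(3664, 14837) = 1, back-substitute to write 1 as a combination:
1 = 5 − 4
1 = −44 + 9·5
1 = 9·181 − 37·44
1 = −37·3664 + 749·181
1 = 749·14837 − 3033·3664
Thus 3664·(-3033) ≡ 1 (mod 14837); reducing, -3033 mod 14837 = 11804.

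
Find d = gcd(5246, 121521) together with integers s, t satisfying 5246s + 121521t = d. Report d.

Repeated division:
121521 = 23·5246 + 863
5246 = 6·863 + 68
863 = 12·68 + 47
68 = 1·47 + 21
47 = 2·21 + 5
21 = 4·5 + 1
5 = 5·1 + 0
gcd(5246, 121521) = 1.
Express as a combination:
1 = 21 − 4·5
1 = −4·47 + 9·21
1 = 9·68 − 13·47
1 = −13·863 + 165·68
1 = 165·5246 − 1003·863
1 = −1003·121521 + 23234·5246
So 1 = (-1003)·121521 + (23234)·5246.

1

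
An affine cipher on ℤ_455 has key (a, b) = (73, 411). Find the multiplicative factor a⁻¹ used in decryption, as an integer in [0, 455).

gcd(455, 73) by repeated division:
455 = 6*73 + 17
73 = 4*17 + 5
17 = 3*5 + 2
5 = 2*2 + 1
2 = 2*1 + 0
gcd = 1, so the inverse exists. Back-substitute:
1 = 5 − 2·2
1 = −2·17 + 7·5
1 = 7·73 − 30·17
1 = −30·455 + 187·73
So 73·187 ≡ 1 (mod 455).

187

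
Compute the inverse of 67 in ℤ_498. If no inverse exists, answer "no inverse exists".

223

Extended Euclidean algorithm:
498 = 7×67 + 29
67 = 2×29 + 9
29 = 3×9 + 2
9 = 4×2 + 1
2 = 2×1 + 0
The gcd is 1. Working backward:
1 = 9 − 4·2
1 = −4·29 + 13·9
1 = 13·67 − 30·29
1 = −30·498 + 223·67
So 67·223 ≡ 1 (mod 498).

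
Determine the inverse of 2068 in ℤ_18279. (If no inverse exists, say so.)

9661

Extended Euclidean algorithm:
18279 = 8*2068 + 1735
2068 = 1*1735 + 333
1735 = 5*333 + 70
333 = 4*70 + 53
70 = 1*53 + 17
53 = 3*17 + 2
17 = 8*2 + 1
2 = 2*1 + 0
Since gcd(2068, 18279) = 1, back-substitute to write 1 as a combination:
1 = 17 − 8·2
1 = −8·53 + 25·17
1 = 25·70 − 33·53
1 = −33·333 + 157·70
1 = 157·1735 − 818·333
1 = −818·2068 + 975·1735
1 = 975·18279 − 8618·2068
So 2068·(-8618) ≡ 1 (mod 18279), and -8618 ≡ 9661 (mod 18279).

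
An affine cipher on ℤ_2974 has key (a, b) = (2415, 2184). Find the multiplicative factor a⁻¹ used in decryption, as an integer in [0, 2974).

2027

Apply the Euclidean algorithm to 2974 and 2415:
2974 = 1*2415 + 559
2415 = 4*559 + 179
559 = 3*179 + 22
179 = 8*22 + 3
22 = 7*3 + 1
3 = 3*1 + 0
The gcd is 1. Working backward:
1 = 22 − 7·3
1 = −7·179 + 57·22
1 = 57·559 − 178·179
1 = −178·2415 + 769·559
1 = 769·2974 − 947·2415
Hence 2415⁻¹ ≡ -947 ≡ 2027 (mod 2974).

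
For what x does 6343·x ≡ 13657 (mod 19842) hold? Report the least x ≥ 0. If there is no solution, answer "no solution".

First find gcd(6343, 19842):
19842 = 3·6343 + 813
6343 = 7·813 + 652
813 = 1·652 + 161
652 = 4·161 + 8
161 = 20·8 + 1
8 = 8·1 + 0
gcd = 1, so a unique solution mod 19842 exists.
Back-substitute for the Bézout coefficients:
1 = 161 − 20·8
1 = −20·652 + 81·161
1 = 81·813 − 101·652
1 = −101·6343 + 788·813
1 = 788·19842 − 2465·6343
So 6343·(-2465) ≡ 1 (mod 19842), giving 6343⁻¹ ≡ 17377.
x ≡ 6343⁻¹·13657 ≡ 17377·13657 ≡ 7369 (mod 19842).

7369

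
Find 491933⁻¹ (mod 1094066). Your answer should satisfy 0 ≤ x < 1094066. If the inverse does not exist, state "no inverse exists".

gcd(1094066, 491933) by repeated division:
1094066 = 2×491933 + 110200
491933 = 4×110200 + 51133
110200 = 2×51133 + 7934
51133 = 6×7934 + 3529
7934 = 2×3529 + 876
3529 = 4×876 + 25
876 = 35×25 + 1
25 = 25×1 + 0
The gcd is 1. Working backward:
1 = 876 − 35·25
1 = −35·3529 + 141·876
1 = 141·7934 − 317·3529
1 = −317·51133 + 2043·7934
1 = 2043·110200 − 4403·51133
1 = −4403·491933 + 19655·110200
1 = 19655·1094066 − 43713·491933
Hence 491933⁻¹ ≡ -43713 ≡ 1050353 (mod 1094066).

1050353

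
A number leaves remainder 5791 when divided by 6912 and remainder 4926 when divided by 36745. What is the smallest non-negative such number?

Write x = 5791 + 6912·k. Then 6912·k ≡ 4926 − 5791 ≡ 35880 (mod 36745).
Need 6912⁻¹ mod 36745. Extended Euclid on (36745, 6912):
36745 = 5*6912 + 2185
6912 = 3*2185 + 357
2185 = 6*357 + 43
357 = 8*43 + 13
43 = 3*13 + 4
13 = 3*4 + 1
4 = 4*1 + 0
Back-substitute:
1 = 13 − 3·4
1 = −3·43 + 10·13
1 = 10·357 − 83·43
1 = −83·2185 + 508·357
1 = 508·6912 − 1607·2185
1 = −1607·36745 + 8543·6912
6912⁻¹ ≡ 8543 (mod 36745), so k ≡ 8543·35880 ≡ 32795 (mod 36745).
x = 5791 + 6912·32795 = 226684831.

226684831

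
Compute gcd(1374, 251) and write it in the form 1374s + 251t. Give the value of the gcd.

Repeated division:
1374 = 5·251 + 119
251 = 2·119 + 13
119 = 9·13 + 2
13 = 6·2 + 1
2 = 2·1 + 0
gcd(1374, 251) = 1.
Back-substituting:
1 = 13 − 6·2
1 = −6·119 + 55·13
1 = 55·251 − 116·119
1 = −116·1374 + 635·251
So 1 = (-116)·1374 + (635)·251.

1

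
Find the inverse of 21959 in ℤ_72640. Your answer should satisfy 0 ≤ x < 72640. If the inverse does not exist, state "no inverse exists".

21879

Extended Euclidean algorithm:
72640 = 3*21959 + 6763
21959 = 3*6763 + 1670
6763 = 4*1670 + 83
1670 = 20*83 + 10
83 = 8*10 + 3
10 = 3*3 + 1
3 = 3*1 + 0
Since gcd(21959, 72640) = 1, back-substitute to write 1 as a combination:
1 = 10 − 3·3
1 = −3·83 + 25·10
1 = 25·1670 − 503·83
1 = −503·6763 + 2037·1670
1 = 2037·21959 − 6614·6763
1 = −6614·72640 + 21879·21959
So 21959·21879 ≡ 1 (mod 72640).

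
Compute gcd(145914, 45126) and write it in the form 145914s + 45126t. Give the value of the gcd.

6

Repeated division:
145914 = 3*45126 + 10536
45126 = 4*10536 + 2982
10536 = 3*2982 + 1590
2982 = 1*1590 + 1392
1590 = 1*1392 + 198
1392 = 7*198 + 6
198 = 33*6 + 0
gcd(145914, 45126) = 6.
Back-substituting:
6 = 1392 − 7·198
6 = −7·1590 + 8·1392
6 = 8·2982 − 15·1590
6 = −15·10536 + 53·2982
6 = 53·45126 − 227·10536
6 = −227·145914 + 734·45126
So 6 = (-227)·145914 + (734)·45126.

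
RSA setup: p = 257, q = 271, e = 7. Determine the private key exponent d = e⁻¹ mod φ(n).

29623

φ(n) = (p−1)(q−1) = 256·270 = 69120.
Need d with 7·d ≡ 1 (mod 69120). Apply the extended Euclidean algorithm:
69120 = 9874·7 + 2
7 = 3·2 + 1
2 = 2·1 + 0
Back-substitute:
1 = 7 − 3·2
1 = −3·69120 + 29623·7
So 7·29623 ≡ 1 (mod 69120), hence d = 29623.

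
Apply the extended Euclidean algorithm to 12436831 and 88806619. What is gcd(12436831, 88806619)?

11

Apply Euclid's algorithm to 88806619 and 12436831:
88806619 = 7*12436831 + 1748802
12436831 = 7*1748802 + 195217
1748802 = 8*195217 + 187066
195217 = 1*187066 + 8151
187066 = 22*8151 + 7744
8151 = 1*7744 + 407
7744 = 19*407 + 11
407 = 37*11 + 0
gcd(12436831, 88806619) = 11.
Express as a combination:
11 = 7744 − 19·407
11 = −19·8151 + 20·7744
11 = 20·187066 − 459·8151
11 = −459·195217 + 479·187066
11 = 479·1748802 − 4291·195217
11 = −4291·12436831 + 30516·1748802
11 = 30516·88806619 − 217903·12436831
So 11 = (30516)·88806619 + (-217903)·12436831.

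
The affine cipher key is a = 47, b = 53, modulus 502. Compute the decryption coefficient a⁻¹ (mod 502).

235

gcd(502, 47) by repeated division:
502 = 10·47 + 32
47 = 1·32 + 15
32 = 2·15 + 2
15 = 7·2 + 1
2 = 2·1 + 0
Since gcd(47, 502) = 1, back-substitute to write 1 as a combination:
1 = 15 − 7·2
1 = −7·32 + 15·15
1 = 15·47 − 22·32
1 = −22·502 + 235·47
So 47·235 ≡ 1 (mod 502).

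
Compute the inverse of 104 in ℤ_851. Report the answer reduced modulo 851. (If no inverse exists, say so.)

Run Euclid on (851, 104):
851 = 8×104 + 19
104 = 5×19 + 9
19 = 2×9 + 1
9 = 9×1 + 0
Since gcd(104, 851) = 1, back-substitute to write 1 as a combination:
1 = 19 − 2·9
1 = −2·104 + 11·19
1 = 11·851 − 90·104
So 104·(-90) ≡ 1 (mod 851), and -90 ≡ 761 (mod 851).

761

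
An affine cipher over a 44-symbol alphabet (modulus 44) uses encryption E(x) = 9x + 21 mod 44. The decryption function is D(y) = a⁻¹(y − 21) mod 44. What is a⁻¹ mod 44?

Extended Euclidean algorithm:
44 = 4×9 + 8
9 = 1×8 + 1
8 = 8×1 + 0
gcd = 1, so the inverse exists. Back-substitute:
1 = 9 − 8
1 = −44 + 5·9
So 9·5 ≡ 1 (mod 44).

5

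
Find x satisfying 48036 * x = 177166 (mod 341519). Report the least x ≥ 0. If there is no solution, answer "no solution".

325981

First find gcd(48036, 341519):
341519 = 7·48036 + 5267
48036 = 9·5267 + 633
5267 = 8·633 + 203
633 = 3·203 + 24
203 = 8·24 + 11
24 = 2·11 + 2
11 = 5·2 + 1
2 = 2·1 + 0
gcd = 1, so a unique solution mod 341519 exists.
Back-substitute for the Bézout coefficients:
1 = 11 − 5·2
1 = −5·24 + 11·11
1 = 11·203 − 93·24
1 = −93·633 + 290·203
1 = 290·5267 − 2413·633
1 = −2413·48036 + 22007·5267
1 = 22007·341519 − 156462·48036
So 48036·(-156462) ≡ 1 (mod 341519), giving 48036⁻¹ ≡ 185057.
x ≡ 48036⁻¹·177166 ≡ 185057·177166 ≡ 325981 (mod 341519).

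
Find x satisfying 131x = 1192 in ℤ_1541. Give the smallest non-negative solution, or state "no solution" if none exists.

362

First find gcd(131, 1541):
1541 = 11*131 + 100
131 = 1*100 + 31
100 = 3*31 + 7
31 = 4*7 + 3
7 = 2*3 + 1
3 = 3*1 + 0
gcd = 1, so a unique solution mod 1541 exists.
Back-substitute for the Bézout coefficients:
1 = 7 − 2·3
1 = −2·31 + 9·7
1 = 9·100 − 29·31
1 = −29·131 + 38·100
1 = 38·1541 − 447·131
So 131·(-447) ≡ 1 (mod 1541), giving 131⁻¹ ≡ 1094.
x ≡ 131⁻¹·1192 ≡ 1094·1192 ≡ 362 (mod 1541).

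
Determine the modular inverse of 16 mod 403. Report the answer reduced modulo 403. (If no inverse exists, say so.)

126

gcd(403, 16) by repeated division:
403 = 25·16 + 3
16 = 5·3 + 1
3 = 3·1 + 0
The gcd is 1. Working backward:
1 = 16 − 5·3
1 = −5·403 + 126·16
So 16·126 ≡ 1 (mod 403).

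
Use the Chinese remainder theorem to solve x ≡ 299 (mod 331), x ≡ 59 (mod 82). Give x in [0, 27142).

961

Write x = 299 + 331·k. Then 331·k ≡ 59 − 299 ≡ 6 (mod 82).
Need 331⁻¹ mod 82. Extended Euclid on (82, 3):
82 = 27×3 + 1
3 = 3×1 + 0
Back-substitute:
1 = 82 − 27·3
331⁻¹ ≡ 55 (mod 82), so k ≡ 55·6 ≡ 2 (mod 82).
x = 299 + 331·2 = 961.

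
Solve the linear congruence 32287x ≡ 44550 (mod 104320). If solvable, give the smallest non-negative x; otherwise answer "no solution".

72890

First find gcd(32287, 104320):
104320 = 3·32287 + 7459
32287 = 4·7459 + 2451
7459 = 3·2451 + 106
2451 = 23·106 + 13
106 = 8·13 + 2
13 = 6·2 + 1
2 = 2·1 + 0
gcd = 1, so a unique solution mod 104320 exists.
Back-substitute for the Bézout coefficients:
1 = 13 − 6·2
1 = −6·106 + 49·13
1 = 49·2451 − 1133·106
1 = −1133·7459 + 3448·2451
1 = 3448·32287 − 14925·7459
1 = −14925·104320 + 48223·32287
So 32287·(48223) ≡ 1 (mod 104320), giving 32287⁻¹ ≡ 48223.
x ≡ 32287⁻¹·44550 ≡ 48223·44550 ≡ 72890 (mod 104320).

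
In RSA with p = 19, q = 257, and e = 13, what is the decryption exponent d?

φ(n) = (p−1)(q−1) = 18·256 = 4608.
Need d with 13·d ≡ 1 (mod 4608). Apply the extended Euclidean algorithm:
4608 = 354·13 + 6
13 = 2·6 + 1
6 = 6·1 + 0
Back-substitute:
1 = 13 − 2·6
1 = −2·4608 + 709·13
So 13·709 ≡ 1 (mod 4608), hence d = 709.

709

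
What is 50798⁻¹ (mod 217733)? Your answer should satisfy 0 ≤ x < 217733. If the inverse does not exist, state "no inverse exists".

gcd(217733, 50798) by repeated division:
217733 = 4×50798 + 14541
50798 = 3×14541 + 7175
14541 = 2×7175 + 191
7175 = 37×191 + 108
191 = 1×108 + 83
108 = 1×83 + 25
83 = 3×25 + 8
25 = 3×8 + 1
8 = 8×1 + 0
The gcd is 1. Working backward:
1 = 25 − 3·8
1 = −3·83 + 10·25
1 = 10·108 − 13·83
1 = −13·191 + 23·108
1 = 23·7175 − 864·191
1 = −864·14541 + 1751·7175
1 = 1751·50798 − 6117·14541
1 = −6117·217733 + 26219·50798
So 50798·26219 ≡ 1 (mod 217733).

26219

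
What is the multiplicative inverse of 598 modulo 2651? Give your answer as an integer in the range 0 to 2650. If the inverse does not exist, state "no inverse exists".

Run Euclid on (2651, 598):
2651 = 4·598 + 259
598 = 2·259 + 80
259 = 3·80 + 19
80 = 4·19 + 4
19 = 4·4 + 3
4 = 1·3 + 1
3 = 3·1 + 0
The gcd is 1. Working backward:
1 = 4 − 3
1 = −19 + 5·4
1 = 5·80 − 21·19
1 = −21·259 + 68·80
1 = 68·598 − 157·259
1 = −157·2651 + 696·598
So 598·696 ≡ 1 (mod 2651).

696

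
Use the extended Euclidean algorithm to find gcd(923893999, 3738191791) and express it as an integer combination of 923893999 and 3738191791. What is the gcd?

Apply Euclid's algorithm to 3738191791 and 923893999:
3738191791 = 4*923893999 + 42615795
923893999 = 21*42615795 + 28962304
42615795 = 1*28962304 + 13653491
28962304 = 2*13653491 + 1655322
13653491 = 8*1655322 + 410915
1655322 = 4*410915 + 11662
410915 = 35*11662 + 2745
11662 = 4*2745 + 682
2745 = 4*682 + 17
682 = 40*17 + 2
17 = 8*2 + 1
2 = 2*1 + 0
gcd(923893999, 3738191791) = 1.
Express as a combination:
1 = 17 − 8·2
1 = −8·682 + 321·17
1 = 321·2745 − 1292·682
1 = −1292·11662 + 5489·2745
1 = 5489·410915 − 193407·11662
1 = −193407·1655322 + 779117·410915
1 = 779117·13653491 − 6426343·1655322
1 = −6426343·28962304 + 13631803·13653491
1 = 13631803·42615795 − 20058146·28962304
1 = −20058146·923893999 + 434852869·42615795
1 = 434852869·3738191791 − 1759469622·923893999
So 1 = (434852869)·3738191791 + (-1759469622)·923893999.

1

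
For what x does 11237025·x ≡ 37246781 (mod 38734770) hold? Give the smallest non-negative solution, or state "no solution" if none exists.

no solution

gcd(11237025, 38734770):
38734770 = 3×11237025 + 5023695
11237025 = 2×5023695 + 1189635
5023695 = 4×1189635 + 265155
1189635 = 4×265155 + 129015
265155 = 2×129015 + 7125
129015 = 18×7125 + 765
7125 = 9×765 + 240
765 = 3×240 + 45
240 = 5×45 + 15
45 = 3×15 + 0
gcd = 15, but 15 ∤ 37246781, so the congruence has no solution.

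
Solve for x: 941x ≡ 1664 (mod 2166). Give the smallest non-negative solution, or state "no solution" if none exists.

934

First find gcd(941, 2166):
2166 = 2*941 + 284
941 = 3*284 + 89
284 = 3*89 + 17
89 = 5*17 + 4
17 = 4*4 + 1
4 = 4*1 + 0
gcd = 1, so a unique solution mod 2166 exists.
Back-substitute for the Bézout coefficients:
1 = 17 − 4·4
1 = −4·89 + 21·17
1 = 21·284 − 67·89
1 = −67·941 + 222·284
1 = 222·2166 − 511·941
So 941·(-511) ≡ 1 (mod 2166), giving 941⁻¹ ≡ 1655.
x ≡ 941⁻¹·1664 ≡ 1655·1664 ≡ 934 (mod 2166).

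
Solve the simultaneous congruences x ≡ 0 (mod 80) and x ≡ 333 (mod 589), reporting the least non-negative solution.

Write x = 0 + 80·k. Then 80·k ≡ 333 − 0 ≡ 333 (mod 589).
Need 80⁻¹ mod 589. Extended Euclid on (589, 80):
589 = 7·80 + 29
80 = 2·29 + 22
29 = 1·22 + 7
22 = 3·7 + 1
7 = 7·1 + 0
Back-substitute:
1 = 22 − 3·7
1 = −3·29 + 4·22
1 = 4·80 − 11·29
1 = −11·589 + 81·80
80⁻¹ ≡ 81 (mod 589), so k ≡ 81·333 ≡ 468 (mod 589).
x = 0 + 80·468 = 37440.

37440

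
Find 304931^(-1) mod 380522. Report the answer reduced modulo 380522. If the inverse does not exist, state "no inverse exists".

Extended Euclidean algorithm:
380522 = 1·304931 + 75591
304931 = 4·75591 + 2567
75591 = 29·2567 + 1148
2567 = 2·1148 + 271
1148 = 4·271 + 64
271 = 4·64 + 15
64 = 4·15 + 4
15 = 3·4 + 3
4 = 1·3 + 1
3 = 3·1 + 0
The gcd is 1. Working backward:
1 = 4 − 3
1 = −15 + 4·4
1 = 4·64 − 17·15
1 = −17·271 + 72·64
1 = 72·1148 − 305·271
1 = −305·2567 + 682·1148
1 = 682·75591 − 20083·2567
1 = −20083·304931 + 81014·75591
1 = 81014·380522 − 101097·304931
So 304931·(-101097) ≡ 1 (mod 380522), and -101097 ≡ 279425 (mod 380522).

279425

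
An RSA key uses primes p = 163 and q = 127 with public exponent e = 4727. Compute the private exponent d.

φ(n) = (p−1)(q−1) = 162·126 = 20412.
Need d with 4727·d ≡ 1 (mod 20412). Apply the extended Euclidean algorithm:
20412 = 4·4727 + 1504
4727 = 3·1504 + 215
1504 = 6·215 + 214
215 = 1·214 + 1
214 = 214·1 + 0
Back-substitute:
1 = 215 − 214
1 = −1504 + 7·215
1 = 7·4727 − 22·1504
1 = −22·20412 + 95·4727
So 4727·95 ≡ 1 (mod 20412), hence d = 95.

95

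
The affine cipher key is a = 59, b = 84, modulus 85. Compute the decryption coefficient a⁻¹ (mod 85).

49

gcd(85, 59) by repeated division:
85 = 1*59 + 26
59 = 2*26 + 7
26 = 3*7 + 5
7 = 1*5 + 2
5 = 2*2 + 1
2 = 2*1 + 0
Since gcd(59, 85) = 1, back-substitute to write 1 as a combination:
1 = 5 − 2·2
1 = −2·7 + 3·5
1 = 3·26 − 11·7
1 = −11·59 + 25·26
1 = 25·85 − 36·59
So 59·(-36) ≡ 1 (mod 85), and -36 ≡ 49 (mod 85).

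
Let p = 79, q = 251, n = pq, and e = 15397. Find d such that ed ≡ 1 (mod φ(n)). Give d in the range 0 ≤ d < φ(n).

17233

φ(n) = (p−1)(q−1) = 78·250 = 19500.
Need d with 15397·d ≡ 1 (mod 19500). Apply the extended Euclidean algorithm:
19500 = 1*15397 + 4103
15397 = 3*4103 + 3088
4103 = 1*3088 + 1015
3088 = 3*1015 + 43
1015 = 23*43 + 26
43 = 1*26 + 17
26 = 1*17 + 9
17 = 1*9 + 8
9 = 1*8 + 1
8 = 8*1 + 0
Back-substitute:
1 = 9 − 8
1 = −17 + 2·9
1 = 2·26 − 3·17
1 = −3·43 + 5·26
1 = 5·1015 − 118·43
1 = −118·3088 + 359·1015
1 = 359·4103 − 477·3088
1 = −477·15397 + 1790·4103
1 = 1790·19500 − 2267·15397
So 15397·(-2267) ≡ 1 (mod 19500), hence d ≡ -2267 ≡ 17233 (mod 19500).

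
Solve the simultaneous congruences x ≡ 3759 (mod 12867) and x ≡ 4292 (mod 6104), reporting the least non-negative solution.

Write x = 3759 + 12867·k. Then 12867·k ≡ 4292 − 3759 ≡ 533 (mod 6104).
Need 12867⁻¹ mod 6104. Extended Euclid on (6104, 659):
6104 = 9×659 + 173
659 = 3×173 + 140
173 = 1×140 + 33
140 = 4×33 + 8
33 = 4×8 + 1
8 = 8×1 + 0
Back-substitute:
1 = 33 − 4·8
1 = −4·140 + 17·33
1 = 17·173 − 21·140
1 = −21·659 + 80·173
1 = 80·6104 − 741·659
12867⁻¹ ≡ 5363 (mod 6104), so k ≡ 5363·533 ≡ 1807 (mod 6104).
x = 3759 + 12867·1807 = 23254428.

23254428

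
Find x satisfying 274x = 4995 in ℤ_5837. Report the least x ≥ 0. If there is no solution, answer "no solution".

3448

First find gcd(274, 5837):
5837 = 21×274 + 83
274 = 3×83 + 25
83 = 3×25 + 8
25 = 3×8 + 1
8 = 8×1 + 0
gcd = 1, so a unique solution mod 5837 exists.
Back-substitute for the Bézout coefficients:
1 = 25 − 3·8
1 = −3·83 + 10·25
1 = 10·274 − 33·83
1 = −33·5837 + 703·274
So 274·(703) ≡ 1 (mod 5837), giving 274⁻¹ ≡ 703.
x ≡ 274⁻¹·4995 ≡ 703·4995 ≡ 3448 (mod 5837).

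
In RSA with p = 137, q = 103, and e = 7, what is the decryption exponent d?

φ(n) = (p−1)(q−1) = 136·102 = 13872.
Need d with 7·d ≡ 1 (mod 13872). Apply the extended Euclidean algorithm:
13872 = 1981·7 + 5
7 = 1·5 + 2
5 = 2·2 + 1
2 = 2·1 + 0
Back-substitute:
1 = 5 − 2·2
1 = −2·7 + 3·5
1 = 3·13872 − 5945·7
So 7·(-5945) ≡ 1 (mod 13872), hence d ≡ -5945 ≡ 7927 (mod 13872).

7927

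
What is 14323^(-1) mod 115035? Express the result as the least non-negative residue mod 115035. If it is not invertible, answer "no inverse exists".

84427

Extended Euclidean algorithm:
115035 = 8×14323 + 451
14323 = 31×451 + 342
451 = 1×342 + 109
342 = 3×109 + 15
109 = 7×15 + 4
15 = 3×4 + 3
4 = 1×3 + 1
3 = 3×1 + 0
The gcd is 1. Working backward:
1 = 4 − 3
1 = −15 + 4·4
1 = 4·109 − 29·15
1 = −29·342 + 91·109
1 = 91·451 − 120·342
1 = −120·14323 + 3811·451
1 = 3811·115035 − 30608·14323
So 14323·(-30608) ≡ 1 (mod 115035), and -30608 ≡ 84427 (mod 115035).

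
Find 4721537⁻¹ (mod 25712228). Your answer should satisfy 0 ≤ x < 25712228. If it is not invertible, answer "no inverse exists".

Apply the Euclidean algorithm to 25712228 and 4721537:
25712228 = 5×4721537 + 2104543
4721537 = 2×2104543 + 512451
2104543 = 4×512451 + 54739
512451 = 9×54739 + 19800
54739 = 2×19800 + 15139
19800 = 1×15139 + 4661
15139 = 3×4661 + 1156
4661 = 4×1156 + 37
1156 = 31×37 + 9
37 = 4×9 + 1
9 = 9×1 + 0
gcd = 1, so the inverse exists. Back-substitute:
1 = 37 − 4·9
1 = −4·1156 + 125·37
1 = 125·4661 − 504·1156
1 = −504·15139 + 1637·4661
1 = 1637·19800 − 2141·15139
1 = −2141·54739 + 5919·19800
1 = 5919·512451 − 55412·54739
1 = −55412·2104543 + 227567·512451
1 = 227567·4721537 − 510546·2104543
1 = −510546·25712228 + 2780297·4721537
So 4721537·2780297 ≡ 1 (mod 25712228).

2780297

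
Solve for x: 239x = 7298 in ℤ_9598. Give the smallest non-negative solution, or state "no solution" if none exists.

5452

First find gcd(239, 9598):
9598 = 40·239 + 38
239 = 6·38 + 11
38 = 3·11 + 5
11 = 2·5 + 1
5 = 5·1 + 0
gcd = 1, so a unique solution mod 9598 exists.
Back-substitute for the Bézout coefficients:
1 = 11 − 2·5
1 = −2·38 + 7·11
1 = 7·239 − 44·38
1 = −44·9598 + 1767·239
So 239·(1767) ≡ 1 (mod 9598), giving 239⁻¹ ≡ 1767.
x ≡ 239⁻¹·7298 ≡ 1767·7298 ≡ 5452 (mod 9598).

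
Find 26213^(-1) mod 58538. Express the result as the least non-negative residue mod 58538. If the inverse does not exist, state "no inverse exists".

16981

Run Euclid on (58538, 26213):
58538 = 2×26213 + 6112
26213 = 4×6112 + 1765
6112 = 3×1765 + 817
1765 = 2×817 + 131
817 = 6×131 + 31
131 = 4×31 + 7
31 = 4×7 + 3
7 = 2×3 + 1
3 = 3×1 + 0
gcd = 1, so the inverse exists. Back-substitute:
1 = 7 − 2·3
1 = −2·31 + 9·7
1 = 9·131 − 38·31
1 = −38·817 + 237·131
1 = 237·1765 − 512·817
1 = −512·6112 + 1773·1765
1 = 1773·26213 − 7604·6112
1 = −7604·58538 + 16981·26213
So 26213·16981 ≡ 1 (mod 58538).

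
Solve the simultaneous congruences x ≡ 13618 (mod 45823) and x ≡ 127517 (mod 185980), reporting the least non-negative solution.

Write x = 13618 + 45823·k. Then 45823·k ≡ 127517 − 13618 ≡ 113899 (mod 185980).
Need 45823⁻¹ mod 185980. Extended Euclid on (185980, 45823):
185980 = 4*45823 + 2688
45823 = 17*2688 + 127
2688 = 21*127 + 21
127 = 6*21 + 1
21 = 21*1 + 0
Back-substitute:
1 = 127 − 6·21
1 = −6·2688 + 127·127
1 = 127·45823 − 2165·2688
1 = −2165·185980 + 8787·45823
45823⁻¹ ≡ 8787 (mod 185980), so k ≡ 8787·113899 ≡ 72133 (mod 185980).
x = 13618 + 45823·72133 = 3305364077.

3305364077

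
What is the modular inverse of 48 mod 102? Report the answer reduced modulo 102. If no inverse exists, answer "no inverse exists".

no inverse exists

Euclidean algorithm on 102, 48:
102 = 2·48 + 6
48 = 8·6 + 0
Since gcd = 6 > 1, 48 is not a unit mod 102.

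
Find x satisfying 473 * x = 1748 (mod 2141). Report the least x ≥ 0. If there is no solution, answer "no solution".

First find gcd(473, 2141):
2141 = 4*473 + 249
473 = 1*249 + 224
249 = 1*224 + 25
224 = 8*25 + 24
25 = 1*24 + 1
24 = 24*1 + 0
gcd = 1, so a unique solution mod 2141 exists.
Back-substitute for the Bézout coefficients:
1 = 25 − 24
1 = −224 + 9·25
1 = 9·249 − 10·224
1 = −10·473 + 19·249
1 = 19·2141 − 86·473
So 473·(-86) ≡ 1 (mod 2141), giving 473⁻¹ ≡ 2055.
x ≡ 473⁻¹·1748 ≡ 2055·1748 ≡ 1683 (mod 2141).

1683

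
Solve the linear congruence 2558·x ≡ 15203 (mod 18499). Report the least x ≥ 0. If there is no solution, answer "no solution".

13609

First find gcd(2558, 18499):
18499 = 7×2558 + 593
2558 = 4×593 + 186
593 = 3×186 + 35
186 = 5×35 + 11
35 = 3×11 + 2
11 = 5×2 + 1
2 = 2×1 + 0
gcd = 1, so a unique solution mod 18499 exists.
Back-substitute for the Bézout coefficients:
1 = 11 − 5·2
1 = −5·35 + 16·11
1 = 16·186 − 85·35
1 = −85·593 + 271·186
1 = 271·2558 − 1169·593
1 = −1169·18499 + 8454·2558
So 2558·(8454) ≡ 1 (mod 18499), giving 2558⁻¹ ≡ 8454.
x ≡ 2558⁻¹·15203 ≡ 8454·15203 ≡ 13609 (mod 18499).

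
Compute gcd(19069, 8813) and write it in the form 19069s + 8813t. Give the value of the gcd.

1

Repeated division:
19069 = 2×8813 + 1443
8813 = 6×1443 + 155
1443 = 9×155 + 48
155 = 3×48 + 11
48 = 4×11 + 4
11 = 2×4 + 3
4 = 1×3 + 1
3 = 3×1 + 0
gcd(19069, 8813) = 1.
Back-substituting:
1 = 4 − 3
1 = −11 + 3·4
1 = 3·48 − 13·11
1 = −13·155 + 42·48
1 = 42·1443 − 391·155
1 = −391·8813 + 2388·1443
1 = 2388·19069 − 5167·8813
So 1 = (2388)·19069 + (-5167)·8813.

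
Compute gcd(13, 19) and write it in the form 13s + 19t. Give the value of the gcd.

Repeated division:
19 = 1*13 + 6
13 = 2*6 + 1
6 = 6*1 + 0
gcd(13, 19) = 1.
Back-substituting:
1 = 13 − 2·6
1 = −2·19 + 3·13
So 1 = (-2)·19 + (3)·13.

1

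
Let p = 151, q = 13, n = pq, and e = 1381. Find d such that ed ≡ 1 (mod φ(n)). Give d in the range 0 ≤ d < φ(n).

421

φ(n) = (p−1)(q−1) = 150·12 = 1800.
Need d with 1381·d ≡ 1 (mod 1800). Apply the extended Euclidean algorithm:
1800 = 1×1381 + 419
1381 = 3×419 + 124
419 = 3×124 + 47
124 = 2×47 + 30
47 = 1×30 + 17
30 = 1×17 + 13
17 = 1×13 + 4
13 = 3×4 + 1
4 = 4×1 + 0
Back-substitute:
1 = 13 − 3·4
1 = −3·17 + 4·13
1 = 4·30 − 7·17
1 = −7·47 + 11·30
1 = 11·124 − 29·47
1 = −29·419 + 98·124
1 = 98·1381 − 323·419
1 = −323·1800 + 421·1381
So 1381·421 ≡ 1 (mod 1800), hence d = 421.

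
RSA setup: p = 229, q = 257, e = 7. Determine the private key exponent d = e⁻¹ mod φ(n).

25015

φ(n) = (p−1)(q−1) = 228·256 = 58368.
Need d with 7·d ≡ 1 (mod 58368). Apply the extended Euclidean algorithm:
58368 = 8338×7 + 2
7 = 3×2 + 1
2 = 2×1 + 0
Back-substitute:
1 = 7 − 3·2
1 = −3·58368 + 25015·7
So 7·25015 ≡ 1 (mod 58368), hence d = 25015.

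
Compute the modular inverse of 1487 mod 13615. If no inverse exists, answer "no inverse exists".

7453

gcd(13615, 1487) by repeated division:
13615 = 9·1487 + 232
1487 = 6·232 + 95
232 = 2·95 + 42
95 = 2·42 + 11
42 = 3·11 + 9
11 = 1·9 + 2
9 = 4·2 + 1
2 = 2·1 + 0
gcd = 1, so the inverse exists. Back-substitute:
1 = 9 − 4·2
1 = −4·11 + 5·9
1 = 5·42 − 19·11
1 = −19·95 + 43·42
1 = 43·232 − 105·95
1 = −105·1487 + 673·232
1 = 673·13615 − 6162·1487
Thus 1487·(-6162) ≡ 1 (mod 13615); reducing, -6162 mod 13615 = 7453.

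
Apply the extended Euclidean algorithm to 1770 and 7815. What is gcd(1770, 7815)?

15

Repeated division:
7815 = 4×1770 + 735
1770 = 2×735 + 300
735 = 2×300 + 135
300 = 2×135 + 30
135 = 4×30 + 15
30 = 2×15 + 0
gcd(1770, 7815) = 15.
Back-substituting:
15 = 135 − 4·30
15 = −4·300 + 9·135
15 = 9·735 − 22·300
15 = −22·1770 + 53·735
15 = 53·7815 − 234·1770
So 15 = (53)·7815 + (-234)·1770.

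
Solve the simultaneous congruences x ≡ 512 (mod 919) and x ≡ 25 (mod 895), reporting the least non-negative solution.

16135

Write x = 512 + 919·k. Then 919·k ≡ 25 − 512 ≡ 408 (mod 895).
Need 919⁻¹ mod 895. Extended Euclid on (895, 24):
895 = 37*24 + 7
24 = 3*7 + 3
7 = 2*3 + 1
3 = 3*1 + 0
Back-substitute:
1 = 7 − 2·3
1 = −2·24 + 7·7
1 = 7·895 − 261·24
919⁻¹ ≡ 634 (mod 895), so k ≡ 634·408 ≡ 17 (mod 895).
x = 512 + 919·17 = 16135.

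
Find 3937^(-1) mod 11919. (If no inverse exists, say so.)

10705

Run Euclid on (11919, 3937):
11919 = 3×3937 + 108
3937 = 36×108 + 49
108 = 2×49 + 10
49 = 4×10 + 9
10 = 1×9 + 1
9 = 9×1 + 0
gcd = 1, so the inverse exists. Back-substitute:
1 = 10 − 9
1 = −49 + 5·10
1 = 5·108 − 11·49
1 = −11·3937 + 401·108
1 = 401·11919 − 1214·3937
So 3937·(-1214) ≡ 1 (mod 11919), and -1214 ≡ 10705 (mod 11919).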